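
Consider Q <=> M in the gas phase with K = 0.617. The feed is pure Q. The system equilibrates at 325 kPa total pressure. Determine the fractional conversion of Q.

Basis: 1 mol Q initially; let X = conversion of Q. Extent ξ = X.
Species balance: n_Q = 1 − X; n_M = X.
n_T stays at 1 (no change in mole number).
y_i = n_i/n_T, p_i = y_i·P. K = p_M / (p_Q).
Setting this equal to 0.617 and taking the physical root (0 < X < 1) gives X = 0.382.

X = 0.382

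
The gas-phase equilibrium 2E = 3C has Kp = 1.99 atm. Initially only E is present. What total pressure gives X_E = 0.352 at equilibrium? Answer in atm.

Basis: 1 mol E initially; let X = conversion of E. Extent ξ = 0.5X.
Mole table: n_E = 1 − X; n_C = 1.5X.
Total moles n_T = 1 + 0.5X.
Kp = p_C^3 / (p_E^2) with p_i = (n_i/n_T)·P.
At X = 0.352: the mole-fraction product g(X) = Π y_i^ν_i = 0.2981. Since Kp = g(X)·P^{1}, P = (Kp/g)^(1/1) = (1.99/0.2981)^(1/1) = 6.68 atm.

P = 6.68 atm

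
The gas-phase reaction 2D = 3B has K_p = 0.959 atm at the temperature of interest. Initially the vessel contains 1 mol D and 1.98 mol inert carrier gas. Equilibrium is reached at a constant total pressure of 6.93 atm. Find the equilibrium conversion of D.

X = 0.372

Basis: 1 mol D initially; let X = conversion of D. Extent ξ = 0.5X.
Moles: n_D = 1 − X; n_B = 1.5X; n_I = 1.98 (inert).
Total moles n_T = 2.98 + 0.5X.
y_i = n_i/n_T, p_i = y_i·P. K_p = p_B^3 / (p_D^2).
Substituting and setting equal to 0.959 atm gives a polynomial in X; the root in (0,1) is X = 0.372.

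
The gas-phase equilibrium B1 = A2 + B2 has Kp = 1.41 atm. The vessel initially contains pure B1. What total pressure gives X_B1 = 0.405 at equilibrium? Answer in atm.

P = 7.19 atm

Take 1 mol B1 as basis and let X be its fractional conversion, so ξ = X.
Mole table: n_B1 = 1 − X; n_A2 = X; n_B2 = X.
Summing: n_T = 1 + X.
Kp = p_A2 p_B2 / (p_B1) with p_i = (n_i/n_T)·P.
At X = 0.405: the mole-fraction product g(X) = Π y_i^ν_i = 0.1962. Since Kp = g(X)·P^{1}, P = (Kp/g)^(1/1) = (1.41/0.1962)^(1/1) = 7.19 atm.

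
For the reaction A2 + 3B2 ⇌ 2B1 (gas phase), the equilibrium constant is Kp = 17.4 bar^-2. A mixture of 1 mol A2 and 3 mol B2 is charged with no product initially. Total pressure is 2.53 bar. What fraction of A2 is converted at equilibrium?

Basis: 1 mol A2 initially; let X = conversion of A2. Extent ξ = X.
Species balance: n_A2 = 1 − X; n_B2 = 3 − 3X; n_B1 = 2X.
Summing: n_T = 4 − 2X.
Mole fractions y_i = n_i/n_T; Kp = p_B1^2 / (p_A2 p_B2^3) with p_i = y_i·P.
Substituting and setting equal to 17.4 bar^-2 gives a polynomial in X; the root in (0,1) is X = 0.739.

X = 0.739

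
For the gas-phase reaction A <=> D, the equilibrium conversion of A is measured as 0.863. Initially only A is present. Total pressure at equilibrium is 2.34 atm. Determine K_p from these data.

Take 1 mol A as basis and let X be its fractional conversion, so ξ = X.
At extent ξ: n_A = 1 − X; n_D = X.
n_T stays at 1 (no change in mole number).
At X = 0.863: n_A = 0.137, n_D = 0.863, n_T = 1.
p_i = (n_i/n_T)·P. K_p = p_D / (p_A) = 6.3.

K_p = 6.3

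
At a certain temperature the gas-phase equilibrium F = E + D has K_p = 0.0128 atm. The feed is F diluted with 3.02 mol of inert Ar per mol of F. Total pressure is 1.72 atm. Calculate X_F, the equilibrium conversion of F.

Take 1 mol F as basis and let X be its fractional conversion, so ξ = X.
Species balance: n_F = 1 − X; n_E = X; n_D = X; n_I = 3.02 (inert).
Summing: n_T = 4.02 + X.
Mole fractions y_i = n_i/n_T; K_p = p_E p_D / (p_F) with p_i = y_i·P.
Equating to 0.0128 atm and solving on 0 < X < 1: X = 0.162.

X = 0.162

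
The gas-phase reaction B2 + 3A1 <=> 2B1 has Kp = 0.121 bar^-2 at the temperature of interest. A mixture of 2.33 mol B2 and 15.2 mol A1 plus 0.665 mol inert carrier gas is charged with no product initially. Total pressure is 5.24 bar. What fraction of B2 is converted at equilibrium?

Let X = conversion of B2 (basis 2.33 mol B2); extent of reaction ξ = 2.33X.
Mole table: n_B2 = 2.33 − 2.33X; n_A1 = 15.2 − 6.99X; n_B1 = 4.66X; n_I = 0.665 (inert).
Summing: n_T = 18.2 − 4.66X.
y_i = n_i/n_T, p_i = y_i·P. Kp = p_B1^2 / (p_B2 p_A1^3).
Setting this equal to 0.121 bar^-2 and taking the physical root (0 < X < 1) gives X = 0.709.

X = 0.709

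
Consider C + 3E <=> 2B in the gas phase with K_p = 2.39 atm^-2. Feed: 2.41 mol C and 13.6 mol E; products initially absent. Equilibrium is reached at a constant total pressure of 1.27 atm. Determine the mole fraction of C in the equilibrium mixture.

y_C = 0.058

Basis: 2.41 mol C initially; let X = conversion of C. Extent ξ = 2.41X.
At extent ξ: n_C = 2.41 − 2.41X; n_E = 13.6 − 7.23X; n_B = 4.82X.
n_T = Σnᵢ = 16 − 4.82X.
y_i = n_i/n_T, p_i = y_i·P. K_p = p_B^2 / (p_C p_E^3).
Setting this equal to 2.39 atm^-2 and taking the physical root (0 < X < 1) gives X = 0.694.
Then n_C = 0.737, n_T = 12.7, so y_C = 0.058.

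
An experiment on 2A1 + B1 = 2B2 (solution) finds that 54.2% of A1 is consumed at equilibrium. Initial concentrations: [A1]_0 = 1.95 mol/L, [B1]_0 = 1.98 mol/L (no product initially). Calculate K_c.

Let X = conversion of A1.
Concentrations: [A1] = 1.95 − 1.95X; [B1] = 1.98 − 0.975X; [B2] = 1.95X.
At X = 0.542: [A1] = 0.893, [B1] = 1.45, [B2] = 1.06.
K_c = [B2]^2 / ([A1]^2 [B1]) = 0.965 L/mol.

K_c = 0.965 L/mol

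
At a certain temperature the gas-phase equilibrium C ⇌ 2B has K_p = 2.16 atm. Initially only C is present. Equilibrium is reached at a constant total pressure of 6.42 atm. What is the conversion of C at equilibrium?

Let X = conversion of C (basis 1 mol C); extent of reaction ξ = X.
Mole table: n_C = 1 − X; n_B = 2X.
Summing: n_T = 1 + X.
Mole fractions y_i = n_i/n_T; K_p = p_B^2 / (p_C) with p_i = y_i·P.
Setting this equal to 2.16 atm and taking the physical root (0 < X < 1) gives X = 0.279.

X = 0.279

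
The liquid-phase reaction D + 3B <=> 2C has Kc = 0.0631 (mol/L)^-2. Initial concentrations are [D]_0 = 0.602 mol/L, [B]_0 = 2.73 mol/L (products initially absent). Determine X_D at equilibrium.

X = 0.376

Let X = conversion of D; extent ξ = 0.602·X mol/L.
Concentrations: [D] = 0.602 − 0.602X; [B] = 2.73 − 1.81X; [C] = 1.2X.
Kc = [C]^2 / ([D] [B]^3).
This equals 0.0631 at X = 0.376 (the root in 0 < X < 1).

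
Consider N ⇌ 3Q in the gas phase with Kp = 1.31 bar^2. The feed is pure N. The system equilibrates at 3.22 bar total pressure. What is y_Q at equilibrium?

y_Q = 0.419

Basis: 1 mol N initially; let X = conversion of N. Extent ξ = X.
Species balance: n_N = 1 − X; n_Q = 3X.
n_T = Σnᵢ = 1 + 2X.
y_i = n_i/n_T, p_i = y_i·P. Kp = p_Q^3 / (p_N).
Substituting and setting equal to 1.31 bar^2 gives a polynomial in X; the root in (0,1) is X = 0.194.
Then n_Q = 0.581, n_T = 1.39, so y_Q = 0.419.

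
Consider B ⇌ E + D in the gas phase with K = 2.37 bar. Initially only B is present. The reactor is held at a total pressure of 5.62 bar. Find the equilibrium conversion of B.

Basis: 1 mol B initially; let X = conversion of B. Extent ξ = X.
Moles: n_B = 1 − X; n_E = X; n_D = X.
Total moles n_T = 1 + X.
Mole fractions y_i = n_i/n_T; K = p_E p_D / (p_B) with p_i = y_i·P.
Substituting and setting equal to 2.37 bar gives a polynomial in X; the root in (0,1) is X = 0.545.

X = 0.545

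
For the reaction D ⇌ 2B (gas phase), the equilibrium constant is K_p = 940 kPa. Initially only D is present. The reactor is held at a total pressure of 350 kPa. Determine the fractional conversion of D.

Basis: 1 mol D initially; let X = conversion of D. Extent ξ = X.
Moles: n_D = 1 − X; n_B = 2X.
Summing: n_T = 1 + X.
Mole fractions y_i = n_i/n_T; K_p = p_B^2 / (p_D) with p_i = y_i·P.
This yields a degree-2 equation in X; solving on (0,1), X = 0.634.

X = 0.634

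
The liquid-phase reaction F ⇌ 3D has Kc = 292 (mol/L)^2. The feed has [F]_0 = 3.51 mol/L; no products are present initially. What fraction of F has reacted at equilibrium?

Let X = conversion of F; extent ξ = 3.51·X mol/L.
Concentrations: [F] = 3.51 − 3.51X; [D] = 10.5X.
Kc = [D]^3 / ([F]).
This equals 292 at X = 0.665 (the root in 0 < X < 1).

X = 0.665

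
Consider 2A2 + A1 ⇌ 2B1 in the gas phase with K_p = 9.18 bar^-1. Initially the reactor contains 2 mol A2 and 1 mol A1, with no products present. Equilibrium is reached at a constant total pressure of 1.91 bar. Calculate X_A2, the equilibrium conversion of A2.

X = 0.625

Let X = conversion of A2 (basis 2 mol A2); extent of reaction ξ = X.
At extent ξ: n_A2 = 2 − 2X; n_A1 = 1 − X; n_B1 = 2X.
Summing: n_T = 3 − X.
Mole fractions y_i = n_i/n_T; K_p = p_B1^2 / (p_A2^2 p_A1) with p_i = y_i·P.
Substituting and setting equal to 9.18 bar^-1 gives a polynomial in X; the root in (0,1) is X = 0.625.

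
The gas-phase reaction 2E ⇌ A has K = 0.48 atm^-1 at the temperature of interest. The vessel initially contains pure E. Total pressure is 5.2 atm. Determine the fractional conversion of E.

X = 0.698

Take 1 mol E as basis and let X be its fractional conversion, so ξ = 0.5X.
Mole table: n_E = 1 − X; n_A = 0.5X.
Summing: n_T = 1 − 0.5X.
With p_i = (n_i/n_T)P, K = p_A / (p_E^2).
Substituting and setting equal to 0.48 atm^-1 gives a polynomial in X; the root in (0,1) is X = 0.698.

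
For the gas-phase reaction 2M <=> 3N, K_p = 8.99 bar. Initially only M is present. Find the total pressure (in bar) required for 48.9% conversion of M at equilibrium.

P = 7.4 bar

Basis: 1 mol M initially; let X = conversion of M. Extent ξ = 0.5X.
Species balance: n_M = 1 − X; n_N = 1.5X.
Summing: n_T = 1 + 0.5X.
K_p = p_N^3 / (p_M^2) with p_i = (n_i/n_T)·P.
At X = 0.489: the mole-fraction product g(X) = Π y_i^ν_i = 1.214. Since K_p = g(X)·P^{1}, P = (K_p/g)^(1/1) = (8.99/1.214)^(1/1) = 7.4 bar.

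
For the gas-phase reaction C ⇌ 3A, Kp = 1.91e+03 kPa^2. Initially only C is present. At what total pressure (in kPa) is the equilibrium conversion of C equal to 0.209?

P = 111 kPa

Take 1 mol C as basis and let X be its fractional conversion, so ξ = X.
At extent ξ: n_C = 1 − X; n_A = 3X.
n_T = Σnᵢ = 1 + 2X.
Kp = p_A^3 / (p_C) with p_i = (n_i/n_T)·P.
At X = 0.209: the mole-fraction product g(X) = Π y_i^ν_i = 0.155. Since Kp = g(X)·P^{2}, P = (Kp/g)^(1/2) = (1.91e+03/0.155)^(1/2) = 111 kPa.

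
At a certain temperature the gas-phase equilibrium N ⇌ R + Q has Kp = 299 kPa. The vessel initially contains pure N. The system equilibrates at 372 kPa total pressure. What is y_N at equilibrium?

Let X = conversion of N (basis 1 mol N); extent of reaction ξ = X.
Mole table: n_N = 1 − X; n_R = X; n_Q = X.
Total moles n_T = 1 + X.
y_i = n_i/n_T, p_i = y_i·P. Kp = p_R p_Q / (p_N).
Substituting and setting equal to 299 kPa gives a polynomial in X; the root in (0,1) is X = 0.668.
Then n_N = 0.332, n_T = 1.67, so y_N = 0.199.

y_N = 0.199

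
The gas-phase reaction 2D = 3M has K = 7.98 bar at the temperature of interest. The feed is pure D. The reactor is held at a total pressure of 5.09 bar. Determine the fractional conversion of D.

X = 0.516

Take 1 mol D as basis and let X be its fractional conversion, so ξ = 0.5X.
Moles: n_D = 1 − X; n_M = 1.5X.
Summing: n_T = 1 + 0.5X.
y_i = n_i/n_T, p_i = y_i·P. K = p_M^3 / (p_D^2).
This yields a degree-3 equation in X; solving on (0,1), X = 0.516.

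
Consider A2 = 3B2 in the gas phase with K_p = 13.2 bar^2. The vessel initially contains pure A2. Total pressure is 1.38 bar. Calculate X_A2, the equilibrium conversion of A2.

X = 0.742

Basis: 1 mol A2 initially; let X = conversion of A2. Extent ξ = X.
Species balance: n_A2 = 1 − X; n_B2 = 3X.
n_T = Σnᵢ = 1 + 2X.
y_i = n_i/n_T, p_i = y_i·P. K_p = p_B2^3 / (p_A2).
Setting this equal to 13.2 bar^2 and taking the physical root (0 < X < 1) gives X = 0.742.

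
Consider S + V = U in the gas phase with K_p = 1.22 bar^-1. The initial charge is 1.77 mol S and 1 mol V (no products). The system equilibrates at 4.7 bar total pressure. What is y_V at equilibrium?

y_V = 0.126

Basis: 1 mol V initially; let X = conversion of V. Extent ξ = X.
Mole table: n_S = 1.77 − X; n_V = 1 − X; n_U = X.
n_T = Σnᵢ = 2.77 − X.
Mole fractions y_i = n_i/n_T; K_p = p_U / (p_S p_V) with p_i = y_i·P.
Equating to 1.22 bar^-1 and solving on 0 < X < 1: X = 0.744.
Then n_V = 0.256, n_T = 2.03, so y_V = 0.126.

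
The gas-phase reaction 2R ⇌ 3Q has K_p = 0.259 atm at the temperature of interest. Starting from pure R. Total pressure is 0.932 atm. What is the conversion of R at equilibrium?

X = 0.346

Let X = conversion of R (basis 1 mol R); extent of reaction ξ = 0.5X.
At extent ξ: n_R = 1 − X; n_Q = 1.5X.
Total moles n_T = 1 + 0.5X.
Mole fractions y_i = n_i/n_T; K_p = p_Q^3 / (p_R^2) with p_i = y_i·P.
Substituting and setting equal to 0.259 atm gives a polynomial in X; the root in (0,1) is X = 0.346.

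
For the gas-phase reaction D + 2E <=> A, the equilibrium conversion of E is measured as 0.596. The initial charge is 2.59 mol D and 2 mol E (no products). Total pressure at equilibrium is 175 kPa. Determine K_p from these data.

K_p = 0.000173 kPa^-2

Let X = conversion of E (basis 2 mol E); extent of reaction ξ = X.
Species balance: n_D = 2.59 − X; n_E = 2 − 2X; n_A = X.
n_T = Σnᵢ = 4.59 − 2X.
At X = 0.596: n_D = 1.99, n_E = 0.808, n_A = 0.596, n_T = 3.4.
p_i = (n_i/n_T)·P. K_p = p_A / (p_D p_E^2) = 0.000173 kPa^-2.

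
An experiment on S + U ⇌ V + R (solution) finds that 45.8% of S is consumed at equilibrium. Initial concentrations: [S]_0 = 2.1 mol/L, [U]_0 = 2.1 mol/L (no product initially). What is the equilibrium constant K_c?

Let X = conversion of S.
Concentrations: [S] = 2.1 − 2.1X; [U] = 2.1 − 2.1X; [V] = 2.1X; [R] = 2.1X.
At X = 0.458: [S] = 1.14, [U] = 1.14, [V] = 0.962, [R] = 0.962.
K_c = [V] [R] / ([S] [U]) = 0.714.

K_c = 0.714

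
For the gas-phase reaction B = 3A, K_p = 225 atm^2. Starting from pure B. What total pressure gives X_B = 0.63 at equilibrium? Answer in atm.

P = 7.94 atm

Basis: 1 mol B initially; let X = conversion of B. Extent ξ = X.
Species balance: n_B = 1 − X; n_A = 3X.
n_T = Σnᵢ = 1 + 2X.
K_p = p_A^3 / (p_B) with p_i = (n_i/n_T)·P.
At X = 0.63: the mole-fraction product g(X) = Π y_i^ν_i = 3.572. Since K_p = g(X)·P^{2}, P = (K_p/g)^(1/2) = (225/3.572)^(1/2) = 7.94 atm.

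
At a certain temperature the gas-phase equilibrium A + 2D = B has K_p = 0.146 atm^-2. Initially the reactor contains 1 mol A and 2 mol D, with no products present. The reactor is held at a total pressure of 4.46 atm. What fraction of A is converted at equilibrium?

X = 0.445

Take 1 mol A as basis and let X be its fractional conversion, so ξ = X.
Mole table: n_A = 1 − X; n_D = 2 − 2X; n_B = X.
Total moles n_T = 3 − 2X.
With p_i = (n_i/n_T)P, K_p = p_B / (p_A p_D^2).
Substituting and setting equal to 0.146 atm^-2 gives a polynomial in X; the root in (0,1) is X = 0.445.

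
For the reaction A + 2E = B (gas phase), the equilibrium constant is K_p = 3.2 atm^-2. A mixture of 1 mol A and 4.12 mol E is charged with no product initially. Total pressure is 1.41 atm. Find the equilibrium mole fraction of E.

Let X = conversion of A (basis 1 mol A); extent of reaction ξ = X.
Moles: n_A = 1 − X; n_E = 4.12 − 2X; n_B = X.
n_T = Σnᵢ = 5.12 − 2X.
With p_i = (n_i/n_T)P, K_p = p_B / (p_A p_E^2).
Setting this equal to 3.2 atm^-2 and taking the physical root (0 < X < 1) gives X = 0.768.
Then n_E = 2.58, n_T = 3.58, so y_E = 0.721.

y_E = 0.721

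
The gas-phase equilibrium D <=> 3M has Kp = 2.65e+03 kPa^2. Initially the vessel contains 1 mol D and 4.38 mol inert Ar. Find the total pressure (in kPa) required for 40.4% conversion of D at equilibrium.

P = 184 kPa

Take 1 mol D as basis and let X be its fractional conversion, so ξ = X.
Moles: n_D = 1 − X; n_M = 3X; n_I = 4.38 (inert).
Summing: n_T = 5.38 + 2X.
Kp = p_M^3 / (p_D) with p_i = (n_i/n_T)·P.
At X = 0.404: the mole-fraction product g(X) = Π y_i^ν_i = 0.07801. Since Kp = g(X)·P^{2}, P = (Kp/g)^(1/2) = (2.65e+03/0.07801)^(1/2) = 184 kPa.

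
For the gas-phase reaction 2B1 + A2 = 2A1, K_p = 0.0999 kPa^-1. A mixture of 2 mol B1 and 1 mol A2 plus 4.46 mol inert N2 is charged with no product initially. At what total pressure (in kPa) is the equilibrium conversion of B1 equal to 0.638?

P = 586 kPa

Let X = conversion of B1 (basis 2 mol B1); extent of reaction ξ = X.
Mole table: n_B1 = 2 − 2X; n_A2 = 1 − X; n_A1 = 2X; n_I = 4.46 (inert).
Total moles n_T = 7.46 − X.
K_p = p_A1^2 / (p_B1^2 p_A2) with p_i = (n_i/n_T)·P.
At X = 0.638: the mole-fraction product g(X) = Π y_i^ν_i = 58.54. Since K_p = g(X)·P^{-1}, P = (g/K_p)^(1/1) = (58.54/0.0999)^(1/1) = 586 kPa.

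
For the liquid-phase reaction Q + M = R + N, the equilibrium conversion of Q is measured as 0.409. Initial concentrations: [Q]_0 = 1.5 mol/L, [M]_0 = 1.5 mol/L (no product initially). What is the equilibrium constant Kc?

Kc = 0.479

Let X = conversion of Q.
Concentrations: [Q] = 1.5 − 1.5X; [M] = 1.5 − 1.5X; [R] = 1.5X; [N] = 1.5X.
At X = 0.409: [Q] = 0.887, [M] = 0.887, [R] = 0.613, [N] = 0.613.
Kc = [R] [N] / ([Q] [M]) = 0.479.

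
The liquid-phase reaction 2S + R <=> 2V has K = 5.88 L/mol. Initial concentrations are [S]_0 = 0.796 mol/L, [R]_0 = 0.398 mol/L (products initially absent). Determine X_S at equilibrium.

Let X = conversion of S; extent ξ = 0.796X/2 mol/L.
Concentrations: [S] = 0.796 − 0.796X; [R] = 0.398 − 0.398X; [V] = 0.796X.
K = [V]^2 / ([S]^2 [R]).
Equating to 5.88 L/mol: the physical root is X = 0.516.

X = 0.516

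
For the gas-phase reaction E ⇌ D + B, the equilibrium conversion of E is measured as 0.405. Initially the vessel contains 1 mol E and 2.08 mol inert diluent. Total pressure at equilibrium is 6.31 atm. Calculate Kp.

Kp = 0.499 atm

Basis: 1 mol E initially; let X = conversion of E. Extent ξ = X.
At extent ξ: n_E = 1 − X; n_D = X; n_B = X; n_I = 2.08 (inert).
n_T = Σnᵢ = 3.08 + X.
At X = 0.405: n_E = 0.595, n_D = 0.405, n_B = 0.405, n_T = 3.49.
p_i = (n_i/n_T)·P. Kp = p_D p_B / (p_E) = 0.499 atm.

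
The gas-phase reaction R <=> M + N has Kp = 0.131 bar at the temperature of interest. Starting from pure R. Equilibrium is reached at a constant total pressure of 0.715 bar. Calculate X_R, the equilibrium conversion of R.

X = 0.394

Basis: 1 mol R initially; let X = conversion of R. Extent ξ = X.
At extent ξ: n_R = 1 − X; n_M = X; n_N = X.
Total moles n_T = 1 + X.
Mole fractions y_i = n_i/n_T; Kp = p_M p_N / (p_R) with p_i = y_i·P.
This yields a degree-2 equation in X; solving on (0,1), X = 0.394.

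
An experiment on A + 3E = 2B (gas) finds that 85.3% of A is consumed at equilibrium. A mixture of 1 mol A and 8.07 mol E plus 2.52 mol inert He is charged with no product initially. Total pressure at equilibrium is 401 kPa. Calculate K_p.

Take 1 mol A as basis and let X be its fractional conversion, so ξ = X.
Moles: n_A = 1 − X; n_E = 8.07 − 3X; n_B = 2X; n_I = 2.52 (inert).
n_T = Σnᵢ = 11.6 − 2X.
At X = 0.853: n_A = 0.147, n_E = 5.51, n_B = 1.71, n_T = 9.88.
p_i = (n_i/n_T)·P. K_p = p_B^2 / (p_A p_E^3) = 7.19e-05 kPa^-2.

K_p = 7.19e-05 kPa^-2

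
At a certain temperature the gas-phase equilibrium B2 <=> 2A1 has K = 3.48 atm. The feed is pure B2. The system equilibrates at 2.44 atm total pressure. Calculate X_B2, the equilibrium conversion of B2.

X = 0.513

Take 1 mol B2 as basis and let X be its fractional conversion, so ξ = X.
Species balance: n_B2 = 1 − X; n_A1 = 2X.
Total moles n_T = 1 + X.
With p_i = (n_i/n_T)P, K = p_A1^2 / (p_B2).
This yields a degree-2 equation in X; solving on (0,1), X = 0.513.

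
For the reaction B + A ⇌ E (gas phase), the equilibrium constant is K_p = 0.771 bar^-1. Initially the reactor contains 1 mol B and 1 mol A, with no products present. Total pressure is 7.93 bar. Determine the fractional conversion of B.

X = 0.625

Take 1 mol B as basis and let X be its fractional conversion, so ξ = X.
Moles: n_B = 1 − X; n_A = 1 − X; n_E = X.
n_T = Σnᵢ = 2 − X.
Mole fractions y_i = n_i/n_T; K_p = p_E / (p_B p_A) with p_i = y_i·P.
Equating to 0.771 bar^-1 and solving on 0 < X < 1: X = 0.625.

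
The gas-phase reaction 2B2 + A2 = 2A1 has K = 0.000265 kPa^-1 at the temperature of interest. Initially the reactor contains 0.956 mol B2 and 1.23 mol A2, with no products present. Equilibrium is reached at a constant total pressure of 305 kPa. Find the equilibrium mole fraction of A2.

y_A2 = 0.545

Let X = conversion of B2 (basis 0.956 mol B2); extent of reaction ξ = 0.478X.
Species balance: n_B2 = 0.956 − 0.956X; n_A2 = 1.23 − 0.478X; n_A1 = 0.956X.
Total moles n_T = 2.19 − 0.478X.
y_i = n_i/n_T, p_i = y_i·P. K = p_A1^2 / (p_B2^2 p_A2).
Substituting and setting equal to 0.000265 kPa^-1 gives a polynomial in X; the root in (0,1) is X = 0.174.
Then n_A2 = 1.15, n_T = 2.1, so y_A2 = 0.545.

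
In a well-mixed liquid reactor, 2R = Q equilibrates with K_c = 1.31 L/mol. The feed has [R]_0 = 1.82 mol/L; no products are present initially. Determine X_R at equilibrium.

Let X = conversion of R; extent ξ = 1.82X/2 mol/L.
Concentrations: [R] = 1.82 − 1.82X; [Q] = 0.91X.
K_c = [Q] / ([R]^2).
Solving K_c = 1.31 for X ∈ (0,1): X = 0.635.

X = 0.635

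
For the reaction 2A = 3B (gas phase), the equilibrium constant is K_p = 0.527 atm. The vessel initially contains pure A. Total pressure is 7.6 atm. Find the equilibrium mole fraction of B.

y_B = 0.318

Let X = conversion of A (basis 1 mol A); extent of reaction ξ = 0.5X.
Species balance: n_A = 1 − X; n_B = 1.5X.
Total moles n_T = 1 + 0.5X.
Mole fractions y_i = n_i/n_T; K_p = p_B^3 / (p_A^2) with p_i = y_i·P.
Equating to 0.527 atm and solving on 0 < X < 1: X = 0.237.
Then n_B = 0.356, n_T = 1.12, so y_B = 0.318.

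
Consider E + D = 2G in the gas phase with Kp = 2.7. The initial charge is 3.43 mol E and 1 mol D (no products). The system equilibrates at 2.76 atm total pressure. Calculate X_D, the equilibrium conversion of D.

X = 0.718

Let X = conversion of D (basis 1 mol D); extent of reaction ξ = X.
Species balance: n_E = 3.43 − X; n_D = 1 − X; n_G = 2X.
n_T stays at 4.43 (no change in mole number).
Mole fractions y_i = n_i/n_T; Kp = p_G^2 / (p_E p_D) with p_i = y_i·P.
This yields a degree-2 equation in X; solving on (0,1), X = 0.718.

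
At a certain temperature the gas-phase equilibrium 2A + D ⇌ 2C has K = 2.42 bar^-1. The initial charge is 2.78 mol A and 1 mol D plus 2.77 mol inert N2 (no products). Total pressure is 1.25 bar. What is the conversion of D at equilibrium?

X = 0.471

Basis: 1 mol D initially; let X = conversion of D. Extent ξ = X.
Mole table: n_A = 2.78 − 2X; n_D = 1 − X; n_C = 2X; n_I = 2.77 (inert).
n_T = Σnᵢ = 6.55 − X.
With p_i = (n_i/n_T)P, K = p_C^2 / (p_A^2 p_D).
This yields a degree-3 equation in X; solving on (0,1), X = 0.471.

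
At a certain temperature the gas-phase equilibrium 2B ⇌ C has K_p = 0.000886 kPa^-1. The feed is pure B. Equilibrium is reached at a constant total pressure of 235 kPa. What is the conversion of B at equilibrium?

X = 0.261

Basis: 1 mol B initially; let X = conversion of B. Extent ξ = 0.5X.
Moles: n_B = 1 − X; n_C = 0.5X.
Summing: n_T = 1 − 0.5X.
y_i = n_i/n_T, p_i = y_i·P. K_p = p_C / (p_B^2).
Equating to 0.000886 kPa^-1 and solving on 0 < X < 1: X = 0.261.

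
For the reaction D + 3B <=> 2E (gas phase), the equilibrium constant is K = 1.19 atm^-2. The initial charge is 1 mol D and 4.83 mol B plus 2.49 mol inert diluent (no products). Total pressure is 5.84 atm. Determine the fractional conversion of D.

X = 0.801

Basis: 1 mol D initially; let X = conversion of D. Extent ξ = X.
Species balance: n_D = 1 − X; n_B = 4.83 − 3X; n_E = 2X; n_I = 2.49 (inert).
Total moles n_T = 8.32 − 2X.
Mole fractions y_i = n_i/n_T; K = p_E^2 / (p_D p_B^3) with p_i = y_i·P.
Setting this equal to 1.19 atm^-2 and taking the physical root (0 < X < 1) gives X = 0.801.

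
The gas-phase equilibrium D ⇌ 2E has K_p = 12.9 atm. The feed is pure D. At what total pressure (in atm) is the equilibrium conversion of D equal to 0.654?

P = 4.32 atm

Basis: 1 mol D initially; let X = conversion of D. Extent ξ = X.
Mole table: n_D = 1 − X; n_E = 2X.
n_T = Σnᵢ = 1 + X.
K_p = p_E^2 / (p_D) with p_i = (n_i/n_T)·P.
At X = 0.654: the mole-fraction product g(X) = Π y_i^ν_i = 2.99. Since K_p = g(X)·P^{1}, P = (K_p/g)^(1/1) = (12.9/2.99)^(1/1) = 4.32 atm.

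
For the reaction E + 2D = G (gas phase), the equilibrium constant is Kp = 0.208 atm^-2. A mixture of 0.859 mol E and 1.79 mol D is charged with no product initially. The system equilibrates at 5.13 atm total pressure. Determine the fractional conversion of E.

Let X = conversion of E (basis 0.859 mol E); extent of reaction ξ = 0.859X.
Moles: n_E = 0.859 − 0.859X; n_D = 1.79 − 1.72X; n_G = 0.859X.
n_T = Σnᵢ = 2.65 − 1.72X.
Mole fractions y_i = n_i/n_T; Kp = p_G / (p_E p_D^2) with p_i = y_i·P.
Setting this equal to 0.208 atm^-2 and taking the physical root (0 < X < 1) gives X = 0.566.

X = 0.566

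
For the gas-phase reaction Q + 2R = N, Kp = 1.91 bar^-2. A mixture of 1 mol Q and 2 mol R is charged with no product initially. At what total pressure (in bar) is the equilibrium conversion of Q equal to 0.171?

Take 1 mol Q as basis and let X be its fractional conversion, so ξ = X.
Mole table: n_Q = 1 − X; n_R = 2 − 2X; n_N = X.
Total moles n_T = 3 − 2X.
Kp = p_N / (p_Q p_R^2) with p_i = (n_i/n_T)·P.
At X = 0.171: the mole-fraction product g(X) = Π y_i^ν_i = 0.5301. Since Kp = g(X)·P^{-2}, P = (g/Kp)^(1/2) = (0.5301/1.91)^(1/2) = 0.527 bar.

P = 0.527 bar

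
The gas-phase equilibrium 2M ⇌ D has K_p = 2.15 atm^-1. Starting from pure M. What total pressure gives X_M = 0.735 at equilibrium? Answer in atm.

P = 1.54 atm

Let X = conversion of M (basis 1 mol M); extent of reaction ξ = 0.5X.
Species balance: n_M = 1 − X; n_D = 0.5X.
Total moles n_T = 1 − 0.5X.
K_p = p_D / (p_M^2) with p_i = (n_i/n_T)·P.
At X = 0.735: the mole-fraction product g(X) = Π y_i^ν_i = 3.31. Since K_p = g(X)·P^{-1}, P = (g/K_p)^(1/1) = (3.31/2.15)^(1/1) = 1.54 atm.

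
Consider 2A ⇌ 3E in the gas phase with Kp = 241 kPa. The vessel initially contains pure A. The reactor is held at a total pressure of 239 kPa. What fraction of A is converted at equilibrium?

Basis: 1 mol A initially; let X = conversion of A. Extent ξ = 0.5X.
At extent ξ: n_A = 1 − X; n_E = 1.5X.
n_T = Σnᵢ = 1 + 0.5X.
Mole fractions y_i = n_i/n_T; Kp = p_E^3 / (p_A^2) with p_i = y_i·P.
Setting this equal to 241 kPa and taking the physical root (0 < X < 1) gives X = 0.470.

X = 0.470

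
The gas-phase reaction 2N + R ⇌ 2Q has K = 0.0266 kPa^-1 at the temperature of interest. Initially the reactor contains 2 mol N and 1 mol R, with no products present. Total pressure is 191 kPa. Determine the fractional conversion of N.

Basis: 2 mol N initially; let X = conversion of N. Extent ξ = X.
Moles: n_N = 2 − 2X; n_R = 1 − X; n_Q = 2X.
Summing: n_T = 3 − X.
y_i = n_i/n_T, p_i = y_i·P. K = p_Q^2 / (p_N^2 p_R).
Substituting and setting equal to 0.0266 kPa^-1 gives a polynomial in X; the root in (0,1) is X = 0.502.

X = 0.502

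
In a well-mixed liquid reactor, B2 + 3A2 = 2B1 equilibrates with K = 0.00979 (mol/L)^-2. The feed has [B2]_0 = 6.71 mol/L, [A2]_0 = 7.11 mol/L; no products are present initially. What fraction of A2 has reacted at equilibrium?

Let X = conversion of A2; extent ξ = 7.11X/3 mol/L.
Concentrations: [B2] = 6.71 − 2.37X; [A2] = 7.11 − 7.11X; [B1] = 4.74X.
K = [B1]^2 / ([B2] [A2]^3).
This equals 0.00979 at X = 0.419 (the root in 0 < X < 1).

X = 0.419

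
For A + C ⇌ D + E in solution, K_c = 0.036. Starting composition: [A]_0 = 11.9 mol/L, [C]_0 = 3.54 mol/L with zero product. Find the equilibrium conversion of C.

X = 0.282

Let X = conversion of C; extent ξ = 3.54·X mol/L.
Concentrations: [A] = 11.9 − 3.54X; [C] = 3.54 − 3.54X; [D] = 3.54X; [E] = 3.54X.
K_c = [D] [E] / ([A] [C]).
Solving K_c = 0.036 for X ∈ (0,1): X = 0.282.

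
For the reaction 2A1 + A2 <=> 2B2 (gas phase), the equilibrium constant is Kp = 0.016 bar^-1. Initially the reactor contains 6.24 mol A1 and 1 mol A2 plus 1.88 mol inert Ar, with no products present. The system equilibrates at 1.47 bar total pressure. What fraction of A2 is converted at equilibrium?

Take 1 mol A2 as basis and let X be its fractional conversion, so ξ = X.
Mole table: n_A1 = 6.24 − 2X; n_A2 = 1 − X; n_B2 = 2X; n_I = 1.88 (inert).
Total moles n_T = 9.12 − X.
Mole fractions y_i = n_i/n_T; Kp = p_B2^2 / (p_A1^2 p_A2) with p_i = y_i·P.
Equating to 0.016 bar^-1 and solving on 0 < X < 1: X = 0.141.

X = 0.141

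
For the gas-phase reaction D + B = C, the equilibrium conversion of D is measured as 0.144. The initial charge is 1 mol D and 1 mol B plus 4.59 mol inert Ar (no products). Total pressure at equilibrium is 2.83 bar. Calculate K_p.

Take 1 mol D as basis and let X be its fractional conversion, so ξ = X.
At extent ξ: n_D = 1 − X; n_B = 1 − X; n_C = X; n_I = 4.59 (inert).
Total moles n_T = 6.59 − X.
At X = 0.144: n_D = 0.856, n_B = 0.856, n_C = 0.144, n_T = 6.45.
p_i = (n_i/n_T)·P. K_p = p_C / (p_D p_B) = 0.448 bar^-1.

K_p = 0.448 bar^-1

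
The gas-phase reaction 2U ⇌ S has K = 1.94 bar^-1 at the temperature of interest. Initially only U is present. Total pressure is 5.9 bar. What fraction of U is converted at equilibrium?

X = 0.854

Basis: 1 mol U initially; let X = conversion of U. Extent ξ = 0.5X.
Species balance: n_U = 1 − X; n_S = 0.5X.
n_T = Σnᵢ = 1 − 0.5X.
y_i = n_i/n_T, p_i = y_i·P. K = p_S / (p_U^2).
Setting this equal to 1.94 bar^-1 and taking the physical root (0 < X < 1) gives X = 0.854.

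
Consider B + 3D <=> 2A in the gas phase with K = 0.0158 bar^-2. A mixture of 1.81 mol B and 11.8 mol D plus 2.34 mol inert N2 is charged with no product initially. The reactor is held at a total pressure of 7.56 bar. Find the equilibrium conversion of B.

Let X = conversion of B (basis 1.81 mol B); extent of reaction ξ = 1.81X.
Moles: n_B = 1.81 − 1.81X; n_D = 11.8 − 5.43X; n_A = 3.62X; n_I = 2.34 (inert).
Total moles n_T = 16 − 3.62X.
y_i = n_i/n_T, p_i = y_i·P. K = p_A^2 / (p_B p_D^3).
Equating to 0.0158 bar^-2 and solving on 0 < X < 1: X = 0.491.

X = 0.491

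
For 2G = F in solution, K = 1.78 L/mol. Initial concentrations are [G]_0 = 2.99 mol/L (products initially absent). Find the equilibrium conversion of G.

Let X = conversion of G; extent ξ = 2.99X/2 mol/L.
Concentrations: [G] = 2.99 − 2.99X; [F] = 1.5X.
K = [F] / ([G]^2).
Solving K = 1.78 for X ∈ (0,1): X = 0.737.

X = 0.737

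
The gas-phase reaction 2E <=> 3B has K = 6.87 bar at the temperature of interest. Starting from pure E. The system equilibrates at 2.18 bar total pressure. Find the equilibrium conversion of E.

X = 0.589

Let X = conversion of E (basis 1 mol E); extent of reaction ξ = 0.5X.
At extent ξ: n_E = 1 − X; n_B = 1.5X.
Summing: n_T = 1 + 0.5X.
With p_i = (n_i/n_T)P, K = p_B^3 / (p_E^2).
Substituting and setting equal to 6.87 bar gives a polynomial in X; the root in (0,1) is X = 0.589.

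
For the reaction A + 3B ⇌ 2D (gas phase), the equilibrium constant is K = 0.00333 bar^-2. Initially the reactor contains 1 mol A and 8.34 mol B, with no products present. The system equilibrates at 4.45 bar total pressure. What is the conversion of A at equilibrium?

Take 1 mol A as basis and let X be its fractional conversion, so ξ = X.
Mole table: n_A = 1 − X; n_B = 8.34 − 3X; n_D = 2X.
n_T = Σnᵢ = 9.34 − 2X.
y_i = n_i/n_T, p_i = y_i·P. K = p_D^2 / (p_A p_B^3).
This yields a degree-4 equation in X; solving on (0,1), X = 0.260.

X = 0.260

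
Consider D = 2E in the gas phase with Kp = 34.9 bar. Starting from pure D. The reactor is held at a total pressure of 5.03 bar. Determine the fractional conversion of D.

Basis: 1 mol D initially; let X = conversion of D. Extent ξ = X.
Mole table: n_D = 1 − X; n_E = 2X.
n_T = Σnᵢ = 1 + X.
With p_i = (n_i/n_T)P, Kp = p_E^2 / (p_D).
This yields a degree-2 equation in X; solving on (0,1), X = 0.796.

X = 0.796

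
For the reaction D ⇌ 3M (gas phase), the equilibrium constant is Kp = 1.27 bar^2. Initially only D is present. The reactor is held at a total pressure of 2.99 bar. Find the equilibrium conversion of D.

Basis: 1 mol D initially; let X = conversion of D. Extent ξ = X.
Mole table: n_D = 1 − X; n_M = 3X.
n_T = Σnᵢ = 1 + 2X.
Mole fractions y_i = n_i/n_T; Kp = p_M^3 / (p_D) with p_i = y_i·P.
Substituting and setting equal to 1.27 bar^2 gives a polynomial in X; the root in (0,1) is X = 0.202.

X = 0.202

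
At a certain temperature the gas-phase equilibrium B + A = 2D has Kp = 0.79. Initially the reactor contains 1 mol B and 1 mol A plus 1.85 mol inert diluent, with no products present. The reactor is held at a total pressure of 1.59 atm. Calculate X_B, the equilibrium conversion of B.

X = 0.308

Take 1 mol B as basis and let X be its fractional conversion, so ξ = X.
Mole table: n_B = 1 − X; n_A = 1 − X; n_D = 2X; n_I = 1.85 (inert).
Since Δν = 0, n_T = 3.85 throughout.
With p_i = (n_i/n_T)P, Kp = p_D^2 / (p_B p_A).
Equating to 0.79 and solving on 0 < X < 1: X = 0.308.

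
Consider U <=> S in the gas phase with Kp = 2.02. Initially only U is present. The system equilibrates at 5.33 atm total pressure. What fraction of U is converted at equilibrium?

Let X = conversion of U (basis 1 mol U); extent of reaction ξ = X.
Mole table: n_U = 1 − X; n_S = X.
n_T stays at 1 (no change in mole number).
y_i = n_i/n_T, p_i = y_i·P. Kp = p_S / (p_U).
This yields a degree-1 equation in X; solving on (0,1), X = 0.669.

X = 0.669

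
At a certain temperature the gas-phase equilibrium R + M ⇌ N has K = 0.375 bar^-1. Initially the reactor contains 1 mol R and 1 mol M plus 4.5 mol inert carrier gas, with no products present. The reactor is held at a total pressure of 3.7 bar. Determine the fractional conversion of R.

X = 0.156

Take 1 mol R as basis and let X be its fractional conversion, so ξ = X.
At extent ξ: n_R = 1 − X; n_M = 1 − X; n_N = X; n_I = 4.5 (inert).
Summing: n_T = 6.5 − X.
With p_i = (n_i/n_T)P, K = p_N / (p_R p_M).
This yields a degree-2 equation in X; solving on (0,1), X = 0.156.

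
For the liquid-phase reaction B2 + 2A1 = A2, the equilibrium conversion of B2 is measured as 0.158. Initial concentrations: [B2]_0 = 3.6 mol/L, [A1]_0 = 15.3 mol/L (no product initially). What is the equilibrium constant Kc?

Kc = 0.000936 (mol/L)^-2

Let X = conversion of B2.
Concentrations: [B2] = 3.6 − 3.6X; [A1] = 15.3 − 7.2X; [A2] = 3.6X.
At X = 0.158: [B2] = 3.03, [A1] = 14.2, [A2] = 0.569.
Kc = [A2] / ([B2] [A1]^2) = 0.000936 (mol/L)^-2.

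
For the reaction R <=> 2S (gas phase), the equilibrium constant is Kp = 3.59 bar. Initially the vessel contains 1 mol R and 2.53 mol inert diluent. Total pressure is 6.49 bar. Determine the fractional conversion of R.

Basis: 1 mol R initially; let X = conversion of R. Extent ξ = X.
Moles: n_R = 1 − X; n_S = 2X; n_I = 2.53 (inert).
n_T = Σnᵢ = 3.53 + X.
Mole fractions y_i = n_i/n_T; Kp = p_S^2 / (p_R) with p_i = y_i·P.
Equating to 3.59 bar and solving on 0 < X < 1: X = 0.519.

X = 0.519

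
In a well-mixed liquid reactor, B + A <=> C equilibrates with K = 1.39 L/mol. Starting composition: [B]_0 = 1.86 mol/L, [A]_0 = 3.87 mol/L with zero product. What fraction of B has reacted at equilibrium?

Let X = conversion of B; extent ξ = 1.86·X mol/L.
Concentrations: [B] = 1.86 − 1.86X; [A] = 3.87 − 1.86X; [C] = 1.86X.
K = [C] / ([B] [A]).
Equating to 1.39 L/mol: the physical root is X = 0.772.

X = 0.772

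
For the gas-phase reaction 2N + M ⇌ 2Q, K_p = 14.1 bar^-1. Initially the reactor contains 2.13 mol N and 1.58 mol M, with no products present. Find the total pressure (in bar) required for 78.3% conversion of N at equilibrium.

Take 2.13 mol N as basis and let X be its fractional conversion, so ξ = 1.06X.
Moles: n_N = 2.13 − 2.13X; n_M = 1.58 − 1.06X; n_Q = 2.13X.
Summing: n_T = 3.71 − 1.06X.
K_p = p_Q^2 / (p_N^2 p_M) with p_i = (n_i/n_T)·P.
At X = 0.783: the mole-fraction product g(X) = Π y_i^ν_i = 50.19. Since K_p = g(X)·P^{-1}, P = (g/K_p)^(1/1) = (50.19/14.1)^(1/1) = 3.56 bar.

P = 3.56 bar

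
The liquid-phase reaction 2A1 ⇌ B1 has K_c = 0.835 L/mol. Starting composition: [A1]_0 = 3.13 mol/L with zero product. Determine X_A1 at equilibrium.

Let X = conversion of A1; extent ξ = 3.13X/2 mol/L.
Concentrations: [A1] = 3.13 − 3.13X; [B1] = 1.56X.
K_c = [B1] / ([A1]^2).
This equals 0.835 at X = 0.648 (the root in 0 < X < 1).

X = 0.648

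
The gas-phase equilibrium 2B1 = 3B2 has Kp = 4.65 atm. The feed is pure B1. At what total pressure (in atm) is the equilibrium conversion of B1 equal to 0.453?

Let X = conversion of B1 (basis 1 mol B1); extent of reaction ξ = 0.5X.
At extent ξ: n_B1 = 1 − X; n_B2 = 1.5X.
Summing: n_T = 1 + 0.5X.
Kp = p_B2^3 / (p_B1^2) with p_i = (n_i/n_T)·P.
At X = 0.453: the mole-fraction product g(X) = Π y_i^ν_i = 0.8549. Since Kp = g(X)·P^{1}, P = (Kp/g)^(1/1) = (4.65/0.8549)^(1/1) = 5.44 atm.

P = 5.44 atm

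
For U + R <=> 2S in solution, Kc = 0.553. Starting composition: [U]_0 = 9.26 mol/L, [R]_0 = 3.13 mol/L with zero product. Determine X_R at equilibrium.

X = 0.441

Let X = conversion of R; extent ξ = 3.13·X mol/L.
Concentrations: [U] = 9.26 − 3.13X; [R] = 3.13 − 3.13X; [S] = 6.26X.
Kc = [S]^2 / ([U] [R]).
Equating to 0.553: the physical root is X = 0.441.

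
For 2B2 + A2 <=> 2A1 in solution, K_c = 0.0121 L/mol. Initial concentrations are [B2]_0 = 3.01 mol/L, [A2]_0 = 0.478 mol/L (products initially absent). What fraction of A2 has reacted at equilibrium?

X = 0.200

Let X = conversion of A2; extent ξ = 0.478·X mol/L.
Concentrations: [B2] = 3.01 − 0.956X; [A2] = 0.478 − 0.478X; [A1] = 0.956X.
K_c = [A1]^2 / ([B2]^2 [A2]).
Setting equal to 0.0121 and solving for X on (0,1) gives X = 0.200.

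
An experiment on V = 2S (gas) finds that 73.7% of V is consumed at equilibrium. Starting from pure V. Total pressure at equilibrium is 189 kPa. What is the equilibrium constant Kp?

Take 1 mol V as basis and let X be its fractional conversion, so ξ = X.
Species balance: n_V = 1 − X; n_S = 2X.
Total moles n_T = 1 + X.
At X = 0.737: n_V = 0.263, n_S = 1.47, n_T = 1.74.
p_i = (n_i/n_T)·P. Kp = p_S^2 / (p_V) = 899 kPa.

Kp = 899 kPa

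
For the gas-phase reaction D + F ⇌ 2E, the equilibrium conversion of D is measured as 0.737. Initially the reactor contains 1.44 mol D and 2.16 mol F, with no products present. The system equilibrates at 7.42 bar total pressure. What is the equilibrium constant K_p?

K_p = 10.8

Let X = conversion of D (basis 1.44 mol D); extent of reaction ξ = 1.44X.
Species balance: n_D = 1.44 − 1.44X; n_F = 2.16 − 1.44X; n_E = 2.88X.
n_T stays at 3.6 (no change in mole number).
At X = 0.737: n_D = 0.379, n_F = 1.1, n_E = 2.12, n_T = 3.6.
p_i = (n_i/n_T)·P. K_p = p_E^2 / (p_D p_F) = 10.8.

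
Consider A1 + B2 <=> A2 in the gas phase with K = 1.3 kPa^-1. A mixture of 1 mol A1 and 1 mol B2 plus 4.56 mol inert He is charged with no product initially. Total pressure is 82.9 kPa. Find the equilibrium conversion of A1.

X = 0.794

Basis: 1 mol A1 initially; let X = conversion of A1. Extent ξ = X.
Mole table: n_A1 = 1 − X; n_B2 = 1 − X; n_A2 = X; n_I = 4.56 (inert).
n_T = Σnᵢ = 6.56 − X.
With p_i = (n_i/n_T)P, K = p_A2 / (p_A1 p_B2).
This yields a degree-2 equation in X; solving on (0,1), X = 0.794.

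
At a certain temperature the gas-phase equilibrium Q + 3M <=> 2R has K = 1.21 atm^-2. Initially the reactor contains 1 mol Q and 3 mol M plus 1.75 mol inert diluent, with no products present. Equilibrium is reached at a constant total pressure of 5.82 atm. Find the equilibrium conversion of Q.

Basis: 1 mol Q initially; let X = conversion of Q. Extent ξ = X.
Species balance: n_Q = 1 − X; n_M = 3 − 3X; n_R = 2X; n_I = 1.75 (inert).
Total moles n_T = 5.75 − 2X.
Mole fractions y_i = n_i/n_T; K = p_R^2 / (p_Q p_M^3) with p_i = y_i·P.
Setting this equal to 1.21 atm^-2 and taking the physical root (0 < X < 1) gives X = 0.596.

X = 0.596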